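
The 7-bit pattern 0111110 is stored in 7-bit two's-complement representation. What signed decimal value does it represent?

62

MSB is 0, so the value is non-negative: 0111110 = 62.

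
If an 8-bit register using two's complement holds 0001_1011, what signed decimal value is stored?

27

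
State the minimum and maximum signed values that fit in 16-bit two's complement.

min = -32768, max = 32767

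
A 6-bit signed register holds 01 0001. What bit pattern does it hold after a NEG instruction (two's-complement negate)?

101111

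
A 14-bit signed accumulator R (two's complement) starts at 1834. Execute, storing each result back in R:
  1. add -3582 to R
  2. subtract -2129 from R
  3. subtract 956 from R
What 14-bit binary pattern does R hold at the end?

Start: R = 1834 = 00011100101010.
R = 1834 + (-3582) = -1748 = 11100100101100
R = -1748 − (-2129) = 381 = 00000101111101
R = 381 − 956 = -575 = 11110111000001

11110111000001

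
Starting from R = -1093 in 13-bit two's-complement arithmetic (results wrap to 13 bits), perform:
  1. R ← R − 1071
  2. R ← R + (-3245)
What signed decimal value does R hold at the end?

Start: R = -1093 = 1101110111011.
R = -1093 − 1071 = -2164 = 1011110001100
R = -2164 + (-3245) = -5409; wraps to 2783 = 0101011011111

2783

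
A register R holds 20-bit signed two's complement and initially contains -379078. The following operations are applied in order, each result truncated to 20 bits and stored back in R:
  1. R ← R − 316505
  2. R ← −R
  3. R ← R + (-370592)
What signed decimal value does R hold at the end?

324991

Start: R = -379078 = 10100011011100111010.
R = -379078 − 316505 = -695583; wraps to 352993 = 01010110001011100001
R = −(352993) = -352993 = 10101001110100011111
R = -352993 + (-370592) = -723585; wraps to 324991 = 01001111010101111111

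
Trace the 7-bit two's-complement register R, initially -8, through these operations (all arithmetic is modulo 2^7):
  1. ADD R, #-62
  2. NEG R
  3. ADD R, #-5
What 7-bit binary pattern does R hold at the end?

1000001

Start: R = -8 = 1111000.
R = -8 + (-62) = -70; wraps to 58 = 0111010
R = −(58) = -58 = 1000110
R = -58 + (-5) = -63 = 1000001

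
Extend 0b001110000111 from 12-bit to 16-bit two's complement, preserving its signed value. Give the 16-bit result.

0000001110000111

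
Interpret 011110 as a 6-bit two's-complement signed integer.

MSB is 0, so the value is non-negative: 011110 = 30.

30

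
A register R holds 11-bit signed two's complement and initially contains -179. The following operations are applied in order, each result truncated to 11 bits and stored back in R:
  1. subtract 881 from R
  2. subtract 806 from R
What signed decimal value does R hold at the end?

182

Start: R = -179 = 11101001101.
R = -179 − 881 = -1060; wraps to 988 = 01111011100
R = 988 − 806 = 182 = 00010110110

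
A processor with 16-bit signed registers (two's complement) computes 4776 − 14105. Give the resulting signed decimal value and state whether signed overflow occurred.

-9329; no overflow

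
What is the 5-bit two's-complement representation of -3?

11101

|-3| = 3 = 00011 in 5 bits.
Invert the bits: 11100. Add 1: 11101.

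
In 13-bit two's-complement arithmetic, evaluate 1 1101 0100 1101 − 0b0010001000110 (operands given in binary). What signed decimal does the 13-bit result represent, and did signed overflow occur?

-1785; no overflow

1 1101 0100 1101 → 1110101001101 = -691 (signed)
0b0010001000110 → 0010001000110 = 1094 (signed)
Subtract via negate-and-add: invert 0010001000110 + 1 = 1101110111010 (i.e. -1094).
  1110101001101
+ 1101110111010
= 1100100000111  (discard carry-out 1)
Result 1100100000111: MSB = 1 → 6407 − 8192 = -1785.
Both addends (after negating the subtrahend) are negative and so is the stored result: no signed overflow.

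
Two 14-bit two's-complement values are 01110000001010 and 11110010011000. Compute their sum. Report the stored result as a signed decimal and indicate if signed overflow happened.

01110000001010 = 7178 (signed)
11110010011000 = -872 (signed)
  01110000001010
+ 11110010011000
= 01100010100010  (discard carry-out 1)
Result 01100010100010: MSB = 0 → value 6306.
Addends have opposite signs, so signed overflow cannot occur.

6306; no overflow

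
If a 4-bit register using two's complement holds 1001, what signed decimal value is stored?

-7

MSB is 1, so the value is negative.
Unsigned reading: 9. Subtract 2^4 = 16: 9 − 16 = -7.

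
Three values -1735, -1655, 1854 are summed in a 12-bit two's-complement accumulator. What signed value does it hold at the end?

-1735 + (-1655) = -3390 → wraps to 706 (001011000010)
706 + 1854 = 2560 → wraps to -1536 (101000000000)

-1536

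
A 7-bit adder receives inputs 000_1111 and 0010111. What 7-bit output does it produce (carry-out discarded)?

0100110

  0001111
+ 0010111
= 0100110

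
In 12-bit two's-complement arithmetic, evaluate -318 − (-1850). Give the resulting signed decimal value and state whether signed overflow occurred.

-318 → 111011000010
-1850 → 100011000110
Subtract via negate-and-add: invert 100011000110 + 1 = 011100111010 (i.e. 1850).
  111011000010
+ 011100111010
= 010111111100  (discard carry-out 1)
Result 010111111100: MSB = 0 → value 1532.
Addends (after negating the subtrahend) have opposite signs, so signed overflow cannot occur.

1532; no overflow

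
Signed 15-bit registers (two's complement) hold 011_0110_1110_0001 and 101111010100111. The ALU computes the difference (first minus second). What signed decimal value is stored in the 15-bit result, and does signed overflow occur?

011_0110_1110_0001 → 011011011100001 = 14049 (signed)
101111010100111 = -8537 (signed)
Subtract via negate-and-add: invert 101111010100111 + 1 = 010000101011001 (i.e. 8537).
  011011011100001
+ 010000101011001
= 101100000111010
Result 101100000111010: MSB = 1 → 22586 − 32768 = -10182.
Both addends (after negating the subtrahend) are non-negative but the stored result is negative: signed overflow. The true value 14049 − (-8537) = 22586 lies outside [-16384, 16383].

-10182; overflow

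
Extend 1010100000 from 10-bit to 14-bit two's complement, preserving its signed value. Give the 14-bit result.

11111010100000

MSB of 1010100000 is 1; replicate it into the new high bits.
1111|1010100000 → 11111010100000 (still -352).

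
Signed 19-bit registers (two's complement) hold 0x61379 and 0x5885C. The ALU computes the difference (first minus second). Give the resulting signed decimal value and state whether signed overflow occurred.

35613; no overflow

0x61379 = 1100001001101111001 = -126087 (signed)
0x5885C = 1011000100001011100 = -161700 (signed)
Subtract via negate-and-add: invert 1011000100001011100 + 1 = 0100111011110100100 (i.e. 161700).
  1100001001101111001
+ 0100111011110100100
= 0001000101100011101  (discard carry-out 1)
Result 0001000101100011101: MSB = 0 → value 35613.
Addends (after negating the subtrahend) have opposite signs, so signed overflow cannot occur.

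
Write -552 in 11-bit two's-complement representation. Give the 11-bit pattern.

10111011000

|-552| = 552 = 01000101000 in 11 bits.
Invert the bits: 10111010111. Add 1: 10111011000.
Check: 10111011000 reads as 1496 − 2048 = -552.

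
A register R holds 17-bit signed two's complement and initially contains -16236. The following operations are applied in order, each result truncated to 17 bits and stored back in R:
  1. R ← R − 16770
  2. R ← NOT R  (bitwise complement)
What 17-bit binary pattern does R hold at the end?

Start: R = -16236 = 11100000010010100.
R = -16236 − 16770 = -33006 = 10111111100010010
R = NOT 10111111100010010 = 01000000011101101 = 33005

01000000011101101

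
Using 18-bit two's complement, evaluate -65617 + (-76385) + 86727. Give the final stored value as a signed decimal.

-65617 + (-76385) = -142002 → wraps to 120142 (011101010101001110)
120142 + 86727 = 206869 → wraps to -55275 (110010100000010101)

-55275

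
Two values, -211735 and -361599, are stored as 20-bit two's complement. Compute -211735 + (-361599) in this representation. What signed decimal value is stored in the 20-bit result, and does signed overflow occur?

475242; overflow

-211735 → 11001100010011101001
-361599 → 10100111101110000001
  11001100010011101001
+ 10100111101110000001
= 01110100000001101010  (discard carry-out 1)
Result 01110100000001101010: MSB = 0 → value 475242.
Both addends are negative but the stored result is non-negative: signed overflow. The true value -211735 + (-361599) = -573334 lies outside [-524288, 524287].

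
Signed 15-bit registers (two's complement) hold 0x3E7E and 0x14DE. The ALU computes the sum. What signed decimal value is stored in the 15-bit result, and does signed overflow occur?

-11428; overflow

0x3E7E = 011111001111110 = 15998 (signed)
0x14DE = 001010011011110 = 5342 (signed)
  011111001111110
+ 001010011011110
= 101001101011100
Result 101001101011100: MSB = 1 → 21340 − 32768 = -11428.
Both addends are non-negative but the stored result is negative: signed overflow. The true value 15998 + 5342 = 21340 lies outside [-16384, 16383].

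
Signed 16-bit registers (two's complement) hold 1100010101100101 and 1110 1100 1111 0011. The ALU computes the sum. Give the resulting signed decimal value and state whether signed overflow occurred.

-19880; no overflow

1100010101100101 = -15003 (signed)
1110 1100 1111 0011 → 1110110011110011 = -4877 (signed)
  1100010101100101
+ 1110110011110011
= 1011001001011000  (discard carry-out 1)
Result 1011001001011000: MSB = 1 → 45656 − 65536 = -19880.
Both addends are negative and so is the stored result: no signed overflow.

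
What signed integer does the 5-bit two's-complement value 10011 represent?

-13

MSB is 1, so the value is negative.
Invert: 01100. Add 1: 01101 = 13. So the value is −13.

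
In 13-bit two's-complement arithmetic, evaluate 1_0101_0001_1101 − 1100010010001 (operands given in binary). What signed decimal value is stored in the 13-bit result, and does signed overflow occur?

-884; no overflow

1_0101_0001_1101 → 1010100011101 = -2787 (signed)
1100010010001 = -1903 (signed)
Subtract via negate-and-add: invert 1100010010001 + 1 = 0011101101111 (i.e. 1903).
  1010100011101
+ 0011101101111
= 1110010001100
Result 1110010001100: MSB = 1 → 7308 − 8192 = -884.
Addends (after negating the subtrahend) have opposite signs, so signed overflow cannot occur.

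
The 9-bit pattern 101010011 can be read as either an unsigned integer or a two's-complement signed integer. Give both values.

Unsigned: 101010011 = 339.
Signed: MSB=1 → 339 − 512 = -173.

unsigned = 339, signed = -173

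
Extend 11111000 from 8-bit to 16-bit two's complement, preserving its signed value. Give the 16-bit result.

MSB of 11111000 is 1; replicate it into the new high bits.
11111111|11111000 → 1111111111111000 (still -8).

1111111111111000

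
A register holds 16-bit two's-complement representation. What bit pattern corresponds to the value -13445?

|-13445| = 13445 = 0011010010000101 in 16 bits.
Invert the bits: 1100101101111010. Add 1: 1100101101111011.
Check: 1100101101111011 reads as 52091 − 65536 = -13445.

1100101101111011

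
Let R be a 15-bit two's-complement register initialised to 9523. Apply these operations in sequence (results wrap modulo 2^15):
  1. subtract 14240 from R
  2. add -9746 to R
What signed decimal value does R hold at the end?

Start: R = 9523 = 010010100110011.
R = 9523 − 14240 = -4717 = 110110110010011
R = -4717 + (-9746) = -14463 = 100011110000001

-14463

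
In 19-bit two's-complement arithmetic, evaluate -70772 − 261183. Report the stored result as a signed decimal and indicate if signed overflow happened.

192333; overflow

-70772 → 1101110101110001100
261183 → 0111111110000111111
Subtract via negate-and-add: invert 0111111110000111111 + 1 = 1000000001111000001 (i.e. -261183).
  1101110101110001100
+ 1000000001111000001
= 0101110111101001101  (discard carry-out 1)
Result 0101110111101001101: MSB = 0 → value 192333.
Both addends (after negating the subtrahend) are negative but the stored result is non-negative: signed overflow. The true value -70772 − 261183 = -331955 lies outside [-262144, 262143].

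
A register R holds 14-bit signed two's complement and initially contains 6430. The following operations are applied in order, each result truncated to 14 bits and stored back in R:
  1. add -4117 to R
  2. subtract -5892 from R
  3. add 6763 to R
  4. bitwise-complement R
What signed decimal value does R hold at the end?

1415

Start: R = 6430 = 01100100011110.
R = 6430 + (-4117) = 2313 = 00100100001001
R = 2313 − (-5892) = 8205; wraps to -8179 = 10000000001101
R = -8179 + 6763 = -1416 = 11101001111000
R = NOT 11101001111000 = 00010110000111 = 1415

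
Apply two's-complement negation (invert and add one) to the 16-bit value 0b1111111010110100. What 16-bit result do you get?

Invert: 0000000101001011. Add 1: 0000000101001100.
Check: 1111111010110100 = -332, 0000000101001100 = 332.

0000000101001100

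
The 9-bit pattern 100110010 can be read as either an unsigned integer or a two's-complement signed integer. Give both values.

Unsigned: 100110010 = 306.
Signed: MSB=1 → 306 − 512 = -206.

unsigned = 306, signed = -206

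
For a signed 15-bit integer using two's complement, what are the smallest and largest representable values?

min = -16384, max = 16383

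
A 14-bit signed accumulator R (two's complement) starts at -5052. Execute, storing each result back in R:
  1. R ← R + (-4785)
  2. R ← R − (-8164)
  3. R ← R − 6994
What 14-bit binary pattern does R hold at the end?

01111000100101

Start: R = -5052 = 10110001000100.
R = -5052 + (-4785) = -9837; wraps to 6547 = 01100110010011
R = 6547 − (-8164) = 14711; wraps to -1673 = 11100101110111
R = -1673 − 6994 = -8667; wraps to 7717 = 01111000100101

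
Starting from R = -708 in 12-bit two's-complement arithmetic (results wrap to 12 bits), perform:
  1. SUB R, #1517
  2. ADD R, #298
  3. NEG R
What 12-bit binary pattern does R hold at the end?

011110000111

Start: R = -708 = 110100111100.
R = -708 − 1517 = -2225; wraps to 1871 = 011101001111
R = 1871 + 298 = 2169; wraps to -1927 = 100001111001
R = −(-1927) = 1927 = 011110000111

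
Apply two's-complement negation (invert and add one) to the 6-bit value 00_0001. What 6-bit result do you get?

111111

Invert: 111110. Add 1: 111111.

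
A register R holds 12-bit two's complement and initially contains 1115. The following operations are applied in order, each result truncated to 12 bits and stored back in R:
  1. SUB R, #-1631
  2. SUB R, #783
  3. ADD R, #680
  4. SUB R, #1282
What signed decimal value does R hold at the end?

Start: R = 1115 = 010001011011.
R = 1115 − (-1631) = 2746; wraps to -1350 = 101010111010
R = -1350 − 783 = -2133; wraps to 1963 = 011110101011
R = 1963 + 680 = 2643; wraps to -1453 = 101001010011
R = -1453 − 1282 = -2735; wraps to 1361 = 010101010001

1361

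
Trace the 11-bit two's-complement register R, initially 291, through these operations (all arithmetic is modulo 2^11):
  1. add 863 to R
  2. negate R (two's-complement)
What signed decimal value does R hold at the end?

Start: R = 291 = 00100100011.
R = 291 + 863 = 1154; wraps to -894 = 10010000010
R = −(-894) = 894 = 01101111110

894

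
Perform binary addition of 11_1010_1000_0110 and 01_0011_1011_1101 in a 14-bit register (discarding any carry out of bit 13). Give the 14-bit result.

00111001000011

  11101010000110
+ 01001110111101
= 00111001000011  (discard carry-out 1)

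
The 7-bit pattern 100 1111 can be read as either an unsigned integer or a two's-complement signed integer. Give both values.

unsigned = 79, signed = -49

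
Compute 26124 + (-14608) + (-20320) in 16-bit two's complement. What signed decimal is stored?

-8804

26124 + (-14608) = 11516 (0010110011111100)
11516 + (-20320) = -8804 (1101110110011100)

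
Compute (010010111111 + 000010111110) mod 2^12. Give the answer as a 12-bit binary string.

010101111101

  010010111111
+ 000010111110
= 010101111101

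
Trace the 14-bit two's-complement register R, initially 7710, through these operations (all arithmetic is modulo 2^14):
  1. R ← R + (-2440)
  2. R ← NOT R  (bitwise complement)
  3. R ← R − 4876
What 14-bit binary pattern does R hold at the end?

01100001011101

Start: R = 7710 = 01111000011110.
R = 7710 + (-2440) = 5270 = 01010010010110
R = NOT 01010010010110 = 10101101101001 = -5271
R = -5271 − 4876 = -10147; wraps to 6237 = 01100001011101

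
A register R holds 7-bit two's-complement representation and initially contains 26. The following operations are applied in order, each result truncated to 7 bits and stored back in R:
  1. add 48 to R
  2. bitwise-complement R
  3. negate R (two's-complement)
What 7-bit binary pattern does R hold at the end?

1001011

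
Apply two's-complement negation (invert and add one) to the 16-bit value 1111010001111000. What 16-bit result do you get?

0000101110001000

Invert: 0000101110000111. Add 1: 0000101110001000.
Check: 1111010001111000 = -2952, 0000101110001000 = 2952.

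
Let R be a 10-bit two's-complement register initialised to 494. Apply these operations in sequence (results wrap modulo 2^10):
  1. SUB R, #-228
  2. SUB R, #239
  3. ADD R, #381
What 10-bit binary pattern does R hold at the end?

1101100000

Start: R = 494 = 0111101110.
R = 494 − (-228) = 722; wraps to -302 = 1011010010
R = -302 − 239 = -541; wraps to 483 = 0111100011
R = 483 + 381 = 864; wraps to -160 = 1101100000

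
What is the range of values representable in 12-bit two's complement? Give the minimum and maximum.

Minimum: −2^11 = -2048.
Maximum: 2^11 − 1 = 2047.

min = -2048, max = 2047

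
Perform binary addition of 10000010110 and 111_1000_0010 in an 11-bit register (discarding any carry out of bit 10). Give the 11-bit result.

  10000010110
+ 11110000010
= 01110011000  (discard carry-out 1)

01110011000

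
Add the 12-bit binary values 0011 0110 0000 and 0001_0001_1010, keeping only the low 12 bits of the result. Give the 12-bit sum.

  001101100000
+ 000100011010
= 010001111010

010001111010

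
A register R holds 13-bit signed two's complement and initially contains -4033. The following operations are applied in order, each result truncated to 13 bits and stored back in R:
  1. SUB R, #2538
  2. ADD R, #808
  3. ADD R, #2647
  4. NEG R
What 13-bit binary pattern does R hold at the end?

0110000101100

Start: R = -4033 = 1000000111111.
R = -4033 − 2538 = -6571; wraps to 1621 = 0011001010101
R = 1621 + 808 = 2429 = 0100101111101
R = 2429 + 2647 = 5076; wraps to -3116 = 1001111010100
R = −(-3116) = 3116 = 0110000101100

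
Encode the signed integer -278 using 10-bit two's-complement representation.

1011101010

|-278| = 278 = 0100010110 in 10 bits.
Invert the bits: 1011101001. Add 1: 1011101010.
Check: 1011101010 reads as 746 − 1024 = -278.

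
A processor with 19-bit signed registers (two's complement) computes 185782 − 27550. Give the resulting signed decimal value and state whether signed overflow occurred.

158232; no overflow

185782 → 0101101010110110110
27550 → 0000110101110011110
Subtract via negate-and-add: invert 0000110101110011110 + 1 = 1111001010001100010 (i.e. -27550).
  0101101010110110110
+ 1111001010001100010
= 0100110101000011000  (discard carry-out 1)
Result 0100110101000011000: MSB = 0 → value 158232.
Addends (after negating the subtrahend) have opposite signs, so signed overflow cannot occur.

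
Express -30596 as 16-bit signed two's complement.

|-30596| = 30596 = 0111011110000100 in 16 bits.
Invert the bits: 1000100001111011. Add 1: 1000100001111100.
Check: 1000100001111100 reads as 34940 − 65536 = -30596.

1000100001111100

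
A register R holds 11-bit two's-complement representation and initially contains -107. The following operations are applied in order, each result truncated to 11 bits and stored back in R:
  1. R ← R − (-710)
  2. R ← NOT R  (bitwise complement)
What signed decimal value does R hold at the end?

Start: R = -107 = 11110010101.
R = -107 − (-710) = 603 = 01001011011
R = NOT 01001011011 = 10110100100 = -604

-604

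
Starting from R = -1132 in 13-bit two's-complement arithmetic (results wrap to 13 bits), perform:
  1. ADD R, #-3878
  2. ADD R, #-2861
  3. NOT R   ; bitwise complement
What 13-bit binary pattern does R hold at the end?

1111010111110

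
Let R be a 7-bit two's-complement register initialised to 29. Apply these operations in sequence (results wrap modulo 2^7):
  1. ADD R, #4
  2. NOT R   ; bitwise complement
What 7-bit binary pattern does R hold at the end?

1011110

Start: R = 29 = 0011101.
R = 29 + 4 = 33 = 0100001
R = NOT 0100001 = 1011110 = -34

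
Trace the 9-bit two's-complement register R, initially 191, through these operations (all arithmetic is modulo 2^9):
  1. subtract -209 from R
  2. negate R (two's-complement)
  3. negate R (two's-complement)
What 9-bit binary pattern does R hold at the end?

Start: R = 191 = 010111111.
R = 191 − (-209) = 400; wraps to -112 = 110010000
R = −(-112) = 112 = 001110000
R = −(112) = -112 = 110010000

110010000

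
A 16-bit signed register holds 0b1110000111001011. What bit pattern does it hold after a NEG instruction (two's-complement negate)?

Invert: 0001111000110100. Add 1: 0001111000110101.

0001111000110101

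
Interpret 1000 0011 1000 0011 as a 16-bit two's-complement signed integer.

-31869

MSB is 1, so the value is negative.
Invert: 0111110001111100. Add 1: 0111110001111101 = 31869. So the value is −31869.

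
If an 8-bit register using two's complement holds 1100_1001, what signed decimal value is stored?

-55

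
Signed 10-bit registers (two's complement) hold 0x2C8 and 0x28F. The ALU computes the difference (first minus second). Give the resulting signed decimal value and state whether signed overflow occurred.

57; no overflow

0x2C8 = 1011001000 = -312 (signed)
0x28F = 1010001111 = -369 (signed)
Subtract via negate-and-add: invert 1010001111 + 1 = 0101110001 (i.e. 369).
  1011001000
+ 0101110001
= 0000111001  (discard carry-out 1)
Result 0000111001: MSB = 0 → value 57.
Addends (after negating the subtrahend) have opposite signs, so signed overflow cannot occur.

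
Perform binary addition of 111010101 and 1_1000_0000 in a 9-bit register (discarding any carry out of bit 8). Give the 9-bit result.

101010101

  111010101
+ 110000000
= 101010101  (discard carry-out 1)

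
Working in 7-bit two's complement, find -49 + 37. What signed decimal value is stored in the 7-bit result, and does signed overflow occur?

-49 → 1001111
37 → 0100101
  1001111
+ 0100101
= 1110100
Result 1110100: MSB = 1 → 116 − 128 = -12.
Addends have opposite signs, so signed overflow cannot occur.

-12; no overflow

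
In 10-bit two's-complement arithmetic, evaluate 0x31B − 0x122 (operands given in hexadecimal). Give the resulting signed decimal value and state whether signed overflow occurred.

505; overflow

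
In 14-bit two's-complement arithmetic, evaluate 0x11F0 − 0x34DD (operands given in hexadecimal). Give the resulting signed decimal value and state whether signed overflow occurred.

7443; no overflow

0x11F0 = 01000111110000 = 4592 (signed)
0x34DD = 11010011011101 = -2851 (signed)
Subtract via negate-and-add: invert 11010011011101 + 1 = 00101100100011 (i.e. 2851).
  01000111110000
+ 00101100100011
= 01110100010011
Result 01110100010011: MSB = 0 → value 7443.
Both addends (after negating the subtrahend) are non-negative and so is the stored result: no signed overflow.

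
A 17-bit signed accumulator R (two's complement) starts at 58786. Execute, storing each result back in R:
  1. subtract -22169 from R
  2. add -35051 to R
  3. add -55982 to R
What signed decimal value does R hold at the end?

-10078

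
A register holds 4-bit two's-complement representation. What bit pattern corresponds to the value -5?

1011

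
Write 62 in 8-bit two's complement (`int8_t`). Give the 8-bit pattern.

62 is non-negative, so write it directly in 8 bits: 00111110.

00111110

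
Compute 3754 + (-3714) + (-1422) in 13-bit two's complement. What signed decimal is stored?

-1382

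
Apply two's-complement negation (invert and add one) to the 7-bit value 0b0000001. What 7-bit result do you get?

Invert: 1111110. Add 1: 1111111.
Check: 0000001 = 1, 1111111 = -1.

1111111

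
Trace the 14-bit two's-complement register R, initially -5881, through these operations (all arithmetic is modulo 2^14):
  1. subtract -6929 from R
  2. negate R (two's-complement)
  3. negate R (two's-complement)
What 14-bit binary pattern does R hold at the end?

Start: R = -5881 = 10100100000111.
R = -5881 − (-6929) = 1048 = 00010000011000
R = −(1048) = -1048 = 11101111101000
R = −(-1048) = 1048 = 00010000011000

00010000011000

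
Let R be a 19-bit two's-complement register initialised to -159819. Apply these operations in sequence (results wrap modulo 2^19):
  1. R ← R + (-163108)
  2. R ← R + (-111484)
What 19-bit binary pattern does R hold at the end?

0010101111100010101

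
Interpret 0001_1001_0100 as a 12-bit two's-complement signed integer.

404

MSB is 0, so the value is non-negative: 000110010100 = 404.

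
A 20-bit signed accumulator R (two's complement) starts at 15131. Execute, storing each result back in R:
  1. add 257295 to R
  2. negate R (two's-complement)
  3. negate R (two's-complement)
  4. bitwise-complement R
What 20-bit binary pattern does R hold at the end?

Start: R = 15131 = 00000011101100011011.
R = 15131 + 257295 = 272426 = 01000010100000101010
R = −(272426) = -272426 = 10111101011111010110
R = −(-272426) = 272426 = 01000010100000101010
R = NOT 01000010100000101010 = 10111101011111010101 = -272427

10111101011111010101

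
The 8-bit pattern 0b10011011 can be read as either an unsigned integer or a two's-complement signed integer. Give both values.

Unsigned: 10011011 = 155.
Signed: MSB=1 → 155 − 256 = -101.

unsigned = 155, signed = -101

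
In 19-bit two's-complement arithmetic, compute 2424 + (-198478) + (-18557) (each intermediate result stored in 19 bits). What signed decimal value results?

2424 + (-198478) = -196054 (1010000001000101010)
-196054 + (-18557) = -214611 (1001011100110101101)

-214611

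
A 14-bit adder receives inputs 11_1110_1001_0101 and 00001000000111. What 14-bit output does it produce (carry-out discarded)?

  11111010010101
+ 00001000000111
= 00000010011100  (discard carry-out 1)

00000010011100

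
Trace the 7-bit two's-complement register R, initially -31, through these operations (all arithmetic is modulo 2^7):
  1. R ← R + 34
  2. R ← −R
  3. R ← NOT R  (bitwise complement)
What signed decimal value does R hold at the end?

Start: R = -31 = 1100001.
R = -31 + 34 = 3 = 0000011
R = −(3) = -3 = 1111101
R = NOT 1111101 = 0000010 = 2

2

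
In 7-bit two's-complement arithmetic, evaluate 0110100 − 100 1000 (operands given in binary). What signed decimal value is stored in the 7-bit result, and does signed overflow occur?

0110100 = 52 (signed)
100 1000 → 1001000 = -56 (signed)
Subtract via negate-and-add: invert 1001000 + 1 = 0111000 (i.e. 56).
  0110100
+ 0111000
= 1101100
Result 1101100: MSB = 1 → 108 − 128 = -20.
Both addends (after negating the subtrahend) are non-negative but the stored result is negative: signed overflow. The true value 52 − (-56) = 108 lies outside [-64, 63].

-20; overflow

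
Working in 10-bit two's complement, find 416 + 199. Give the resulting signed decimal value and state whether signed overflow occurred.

-409; overflow

416 → 0110100000
199 → 0011000111
  0110100000
+ 0011000111
= 1001100111
Result 1001100111: MSB = 1 → 615 − 1024 = -409.
Both addends are non-negative but the stored result is negative: signed overflow. The true value 416 + 199 = 615 lies outside [-512, 511].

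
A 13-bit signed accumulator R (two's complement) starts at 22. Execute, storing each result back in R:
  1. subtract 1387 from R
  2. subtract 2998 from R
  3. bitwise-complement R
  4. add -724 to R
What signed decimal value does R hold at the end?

3638

Start: R = 22 = 0000000010110.
R = 22 − 1387 = -1365 = 1101010101011
R = -1365 − 2998 = -4363; wraps to 3829 = 0111011110101
R = NOT 0111011110101 = 1000100001010 = -3830
R = -3830 + (-724) = -4554; wraps to 3638 = 0111000110110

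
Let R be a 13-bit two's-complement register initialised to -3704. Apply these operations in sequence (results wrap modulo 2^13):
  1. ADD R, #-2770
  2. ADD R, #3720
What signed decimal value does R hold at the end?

-2754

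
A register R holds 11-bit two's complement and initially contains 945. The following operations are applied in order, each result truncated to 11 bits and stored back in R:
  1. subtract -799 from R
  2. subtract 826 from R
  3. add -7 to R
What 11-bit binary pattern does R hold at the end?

01110001111

Start: R = 945 = 01110110001.
R = 945 − (-799) = 1744; wraps to -304 = 11011010000
R = -304 − 826 = -1130; wraps to 918 = 01110010110
R = 918 + (-7) = 911 = 01110001111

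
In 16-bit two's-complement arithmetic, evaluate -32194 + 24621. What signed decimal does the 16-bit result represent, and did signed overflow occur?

-32194 → 1000001000111110
24621 → 0110000000101101
  1000001000111110
+ 0110000000101101
= 1110001001101011
Result 1110001001101011: MSB = 1 → 57963 − 65536 = -7573.
Addends have opposite signs, so signed overflow cannot occur.

-7573; no overflow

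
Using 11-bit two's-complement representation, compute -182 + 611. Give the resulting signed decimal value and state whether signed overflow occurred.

429; no overflow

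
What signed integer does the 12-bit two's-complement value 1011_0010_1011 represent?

-1237

MSB is 1, so the value is negative.
Invert: 010011010100. Add 1: 010011010101 = 1237. So the value is −1237.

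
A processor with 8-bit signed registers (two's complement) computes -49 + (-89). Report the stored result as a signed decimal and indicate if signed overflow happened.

118; overflow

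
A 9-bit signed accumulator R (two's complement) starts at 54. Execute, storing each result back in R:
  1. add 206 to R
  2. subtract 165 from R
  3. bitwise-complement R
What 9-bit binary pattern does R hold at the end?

Start: R = 54 = 000110110.
R = 54 + 206 = 260; wraps to -252 = 100000100
R = -252 − 165 = -417; wraps to 95 = 001011111
R = NOT 001011111 = 110100000 = -96

110100000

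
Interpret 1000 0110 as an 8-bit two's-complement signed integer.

-122

MSB is 1, so the value is negative.
Unsigned reading: 134. Subtract 2^8 = 256: 134 − 256 = -122.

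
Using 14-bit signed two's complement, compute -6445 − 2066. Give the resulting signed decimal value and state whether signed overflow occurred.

7873; overflow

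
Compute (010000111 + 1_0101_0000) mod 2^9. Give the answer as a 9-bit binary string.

  010000111
+ 101010000
= 111010111

111010111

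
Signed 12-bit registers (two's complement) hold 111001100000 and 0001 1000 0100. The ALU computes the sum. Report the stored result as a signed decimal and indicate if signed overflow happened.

-28; no overflow

111001100000 = -416 (signed)
0001 1000 0100 → 000110000100 = 388 (signed)
  111001100000
+ 000110000100
= 111111100100
Result 111111100100: MSB = 1 → 4068 − 4096 = -28.
Addends have opposite signs, so signed overflow cannot occur.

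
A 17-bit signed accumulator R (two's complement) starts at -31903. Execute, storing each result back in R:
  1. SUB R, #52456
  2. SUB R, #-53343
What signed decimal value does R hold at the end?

-31016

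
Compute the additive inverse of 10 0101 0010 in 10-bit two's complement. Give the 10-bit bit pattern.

Invert: 0110101101. Add 1: 0110101110.
Check: 1001010010 = -430, 0110101110 = 430.

0110101110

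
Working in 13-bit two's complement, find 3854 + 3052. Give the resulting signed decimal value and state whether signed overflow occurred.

-1286; overflow

3854 → 0111100001110
3052 → 0101111101100
  0111100001110
+ 0101111101100
= 1101011111010
Result 1101011111010: MSB = 1 → 6906 − 8192 = -1286.
Both addends are non-negative but the stored result is negative: signed overflow. The true value 3854 + 3052 = 6906 lies outside [-4096, 4095].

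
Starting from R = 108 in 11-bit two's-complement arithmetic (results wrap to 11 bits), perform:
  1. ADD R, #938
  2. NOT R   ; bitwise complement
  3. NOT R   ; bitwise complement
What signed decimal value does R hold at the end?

Start: R = 108 = 00001101100.
R = 108 + 938 = 1046; wraps to -1002 = 10000010110
R = NOT 10000010110 = 01111101001 = 1001
R = NOT 01111101001 = 10000010110 = -1002

-1002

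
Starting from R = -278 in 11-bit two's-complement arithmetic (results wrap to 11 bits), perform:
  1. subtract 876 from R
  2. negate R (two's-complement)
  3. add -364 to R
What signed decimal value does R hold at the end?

790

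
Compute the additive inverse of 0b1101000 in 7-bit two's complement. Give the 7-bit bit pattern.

Invert: 0010111. Add 1: 0011000.
Check: 1101000 = -24, 0011000 = 24.

0011000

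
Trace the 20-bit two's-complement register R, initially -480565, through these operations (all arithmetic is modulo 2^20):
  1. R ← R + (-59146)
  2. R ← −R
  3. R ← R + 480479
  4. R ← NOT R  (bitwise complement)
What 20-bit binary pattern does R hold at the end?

00000110111011100001

Start: R = -480565 = 10001010101011001011.
R = -480565 + (-59146) = -539711; wraps to 508865 = 01111100001111000001
R = −(508865) = -508865 = 10000011110000111111
R = -508865 + 480479 = -28386 = 11111001000100011110
R = NOT 11111001000100011110 = 00000110111011100001 = 28385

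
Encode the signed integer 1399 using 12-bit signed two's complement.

010101110111

1399 is non-negative, so write it directly in 12 bits: 010101110111.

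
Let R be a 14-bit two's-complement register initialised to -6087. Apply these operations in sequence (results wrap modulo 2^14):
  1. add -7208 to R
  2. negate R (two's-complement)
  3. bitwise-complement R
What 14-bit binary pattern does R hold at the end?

Start: R = -6087 = 10100000111001.
R = -6087 + (-7208) = -13295; wraps to 3089 = 00110000010001
R = −(3089) = -3089 = 11001111101111
R = NOT 11001111101111 = 00110000010000 = 3088

00110000010000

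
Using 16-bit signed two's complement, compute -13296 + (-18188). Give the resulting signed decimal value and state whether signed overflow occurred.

-13296 → 1100110000010000
-18188 → 1011100011110100
  1100110000010000
+ 1011100011110100
= 1000010100000100  (discard carry-out 1)
Result 1000010100000100: MSB = 1 → 34052 − 65536 = -31484.
Both addends are negative and so is the stored result: no signed overflow.

-31484; no overflow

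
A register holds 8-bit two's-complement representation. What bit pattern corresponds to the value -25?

|-25| = 25 = 00011001 in 8 bits.
Invert the bits: 11100110. Add 1: 11100111.

11100111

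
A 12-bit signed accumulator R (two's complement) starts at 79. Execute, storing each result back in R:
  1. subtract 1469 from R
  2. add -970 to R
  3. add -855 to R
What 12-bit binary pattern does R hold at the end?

Start: R = 79 = 000001001111.
R = 79 − 1469 = -1390 = 101010010010
R = -1390 + (-970) = -2360; wraps to 1736 = 011011001000
R = 1736 + (-855) = 881 = 001101110001

001101110001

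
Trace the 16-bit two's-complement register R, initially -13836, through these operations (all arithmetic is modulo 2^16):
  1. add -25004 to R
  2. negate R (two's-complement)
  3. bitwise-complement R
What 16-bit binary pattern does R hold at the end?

0110100001000111

Start: R = -13836 = 1100100111110100.
R = -13836 + (-25004) = -38840; wraps to 26696 = 0110100001001000
R = −(26696) = -26696 = 1001011110111000
R = NOT 1001011110111000 = 0110100001000111 = 26695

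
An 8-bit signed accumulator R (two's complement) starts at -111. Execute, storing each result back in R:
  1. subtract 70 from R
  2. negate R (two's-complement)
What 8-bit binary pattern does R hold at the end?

10110101

Start: R = -111 = 10010001.
R = -111 − 70 = -181; wraps to 75 = 01001011
R = −(75) = -75 = 10110101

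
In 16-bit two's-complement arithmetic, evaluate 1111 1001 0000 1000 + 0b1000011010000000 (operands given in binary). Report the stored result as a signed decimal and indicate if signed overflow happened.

1111 1001 0000 1000 → 1111100100001000 = -1784 (signed)
0b1000011010000000 → 1000011010000000 = -31104 (signed)
  1111100100001000
+ 1000011010000000
= 0111111110001000  (discard carry-out 1)
Result 0111111110001000: MSB = 0 → value 32648.
Both addends are negative but the stored result is non-negative: signed overflow. The true value -1784 + (-31104) = -32888 lies outside [-32768, 32767].

32648; overflow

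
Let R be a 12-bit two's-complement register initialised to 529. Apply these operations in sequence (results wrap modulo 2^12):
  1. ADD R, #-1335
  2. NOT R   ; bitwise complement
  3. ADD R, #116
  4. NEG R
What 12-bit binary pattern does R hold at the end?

110001100111

Start: R = 529 = 001000010001.
R = 529 + (-1335) = -806 = 110011011010
R = NOT 110011011010 = 001100100101 = 805
R = 805 + 116 = 921 = 001110011001
R = −(921) = -921 = 110001100111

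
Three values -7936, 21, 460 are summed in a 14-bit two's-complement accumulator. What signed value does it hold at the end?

-7936 + 21 = -7915 (10000100010101)
-7915 + 460 = -7455 (10001011100001)

-7455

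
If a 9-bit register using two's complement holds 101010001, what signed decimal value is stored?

MSB is 1, so the value is negative.
Invert: 010101110. Add 1: 010101111 = 175. So the value is −175.

-175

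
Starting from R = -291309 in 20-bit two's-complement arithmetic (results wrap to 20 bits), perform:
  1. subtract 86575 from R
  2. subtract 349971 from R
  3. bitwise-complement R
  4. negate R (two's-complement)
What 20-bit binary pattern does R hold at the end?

Start: R = -291309 = 10111000111000010011.
R = -291309 − 86575 = -377884 = 10100011101111100100
R = -377884 − 349971 = -727855; wraps to 320721 = 01001110010011010001
R = NOT 01001110010011010001 = 10110001101100101110 = -320722
R = −(-320722) = 320722 = 01001110010011010010

01001110010011010010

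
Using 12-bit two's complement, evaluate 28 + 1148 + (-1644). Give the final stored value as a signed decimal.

28 + 1148 = 1176 (010010011000)
1176 + (-1644) = -468 (111000101100)

-468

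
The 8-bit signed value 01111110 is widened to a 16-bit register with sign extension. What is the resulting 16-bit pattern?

0000000001111110

MSB of 01111110 is 0; replicate it into the new high bits.
00000000|01111110 → 0000000001111110 (still 126).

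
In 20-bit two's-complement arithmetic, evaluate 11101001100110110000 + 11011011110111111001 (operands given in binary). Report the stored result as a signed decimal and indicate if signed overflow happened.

11101001100110110000 = -91728 (signed)
11011011110111111001 = -147975 (signed)
  11101001100110110000
+ 11011011110111111001
= 11000101011110101001  (discard carry-out 1)
Result 11000101011110101001: MSB = 1 → 808873 − 1048576 = -239703.
Both addends are negative and so is the stored result: no signed overflow.

-239703; no overflow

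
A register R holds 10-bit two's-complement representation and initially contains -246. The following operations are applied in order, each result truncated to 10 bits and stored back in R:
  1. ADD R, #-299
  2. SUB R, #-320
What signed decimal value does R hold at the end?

Start: R = -246 = 1100001010.
R = -246 + (-299) = -545; wraps to 479 = 0111011111
R = 479 − (-320) = 799; wraps to -225 = 1100011111

-225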